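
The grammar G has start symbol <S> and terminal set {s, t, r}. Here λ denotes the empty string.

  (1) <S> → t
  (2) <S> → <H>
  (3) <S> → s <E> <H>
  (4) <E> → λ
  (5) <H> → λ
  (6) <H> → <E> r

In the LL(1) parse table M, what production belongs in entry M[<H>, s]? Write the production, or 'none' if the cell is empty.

none

FIRST(<E>): from <E>→λ we get {λ}. So FIRST(<E>) = {λ}.
FIRST(<H>): from <H>→λ we get {λ}; from <H>→<E> r we get {r}. So FIRST(<H>) = {λ, r}.
FIRST(<S>): from <S>→t we get {t}; from <S>→<H> we get {λ, r}; from <S>→s <E> <H> we get {s}. So FIRST(<S>) = {λ, r, s, t}.
FOLLOW(<S>) includes $ since <S> is the start symbol.
FOLLOW(<S>): <S> appears on no right-hand side. Thus FOLLOW(<S>) = {$}.
FOLLOW(<H>): in <S>→<H>, the suffix after <H> is empty, so FOLLOW(<H>) ⊇ FOLLOW(<S>) = {$}; in <S>→s <E> <H>, the suffix after <H> is empty, so FOLLOW(<H>) ⊇ FOLLOW(<S>) = {$}. Thus FOLLOW(<H>) = {$}.
For <H> → λ: FIRST(λ) = {λ}, so it goes in M[<H>, t] for t ∈ {}; since λ ∈ FIRST, also for every t ∈ FOLLOW(<H>) = {$}.
For <H> → <E> r: FIRST(<E> r) = {r}, so it goes in M[<H>, t] for t ∈ {r}.
None of these place a production in M[<H>, s].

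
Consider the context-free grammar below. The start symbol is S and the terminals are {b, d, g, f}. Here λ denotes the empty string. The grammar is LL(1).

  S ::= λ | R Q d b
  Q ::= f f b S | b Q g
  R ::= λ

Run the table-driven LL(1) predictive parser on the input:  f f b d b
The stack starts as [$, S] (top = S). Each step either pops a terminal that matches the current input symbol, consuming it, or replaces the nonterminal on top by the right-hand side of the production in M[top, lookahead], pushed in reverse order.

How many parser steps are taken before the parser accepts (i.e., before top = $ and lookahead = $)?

9

step 1: stack=$ S  input=f f b d b $  — expand S ::= R Q d b
step 2: stack=$ b d Q R  input=f f b d b $  — expand R ::= λ
step 3: stack=$ b d Q  input=f f b d b $  — expand Q ::= f f b S
step 4: stack=$ b d S b f f  input=f f b d b $  — match f
step 5: stack=$ b d S b f  input=f b d b $  — match f
step 6: stack=$ b d S b  input=b d b $  — match b
step 7: stack=$ b d S  input=d b $  — expand S ::= λ
step 8: stack=$ b d  input=d b $  — match d
step 9: stack=$ b  input=b $  — match b
Accept reached after 9 steps.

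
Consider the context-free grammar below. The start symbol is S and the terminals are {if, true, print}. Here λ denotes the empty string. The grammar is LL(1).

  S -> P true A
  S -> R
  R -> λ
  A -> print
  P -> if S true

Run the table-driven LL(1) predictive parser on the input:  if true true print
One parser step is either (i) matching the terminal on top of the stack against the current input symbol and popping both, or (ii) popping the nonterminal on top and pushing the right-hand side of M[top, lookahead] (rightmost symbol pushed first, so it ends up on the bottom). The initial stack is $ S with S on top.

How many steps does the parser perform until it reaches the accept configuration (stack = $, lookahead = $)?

9

step 1: stack=$ S  input=if true true print $  — expand S -> P true A
step 2: stack=$ A true P  input=if true true print $  — expand P -> if S true
step 3: stack=$ A true true S if  input=if true true print $  — match if
step 4: stack=$ A true true S  input=true true print $  — expand S -> R
step 5: stack=$ A true true R  input=true true print $  — expand R -> λ
step 6: stack=$ A true true  input=true true print $  — match true
step 7: stack=$ A true  input=true print $  — match true
step 8: stack=$ A  input=print $  — expand A -> print
step 9: stack=$ print  input=print $  — match print
Accept reached after 9 steps.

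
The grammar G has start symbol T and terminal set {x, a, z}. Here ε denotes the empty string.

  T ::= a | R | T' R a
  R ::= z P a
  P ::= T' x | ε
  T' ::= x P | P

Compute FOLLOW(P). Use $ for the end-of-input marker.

{a, x, z}

FIRST(R) = {z}
FIRST(T) = {a, x, z}  (via R, T' R a)
FIRST(P) = {ε, x}  (via T' x)
FIRST(T') = {ε, x}  (via P)
FOLLOW(T) includes $ since T is the start symbol.
FOLLOW(T): T appears on no right-hand side. Thus FOLLOW(T) = {$}.
FOLLOW(R): in T::=R, the suffix after R is empty, so FOLLOW(R) ⊇ FOLLOW(T) = {$}; in T::=T' R a, R is followed by a with FIRST {a}. Thus FOLLOW(R) = {$, a}.
FOLLOW(T'): in T::=T' R a, T' is followed by R a with FIRST {z}; in P::=T' x, T' is followed by x with FIRST {x}. Thus FOLLOW(T') = {x, z}.
FOLLOW(P): in R::=z P a, P is followed by a with FIRST {a}; in T'::=x P, the suffix after P is empty, so FOLLOW(P) ⊇ FOLLOW(T') = {x, z}; in T'::=P, the suffix after P is empty, so FOLLOW(P) ⊇ FOLLOW(T') = {x, z}. Thus FOLLOW(P) = {a, x, z}.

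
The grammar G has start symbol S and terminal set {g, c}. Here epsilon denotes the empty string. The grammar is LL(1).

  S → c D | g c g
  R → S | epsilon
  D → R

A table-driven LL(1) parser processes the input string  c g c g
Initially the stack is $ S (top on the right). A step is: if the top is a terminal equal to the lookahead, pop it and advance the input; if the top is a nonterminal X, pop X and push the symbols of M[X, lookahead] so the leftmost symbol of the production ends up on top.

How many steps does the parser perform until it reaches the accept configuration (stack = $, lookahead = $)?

step 1: stack=$ S  input=c g c g $  — expand S → c D
step 2: stack=$ D c  input=c g c g $  — match c
step 3: stack=$ D  input=g c g $  — expand D → R
step 4: stack=$ R  input=g c g $  — expand R → S
step 5: stack=$ S  input=g c g $  — expand S → g c g
step 6: stack=$ g c g  input=g c g $  — match g
step 7: stack=$ g c  input=c g $  — match c
step 8: stack=$ g  input=g $  — match g
Accept reached after 8 steps.

8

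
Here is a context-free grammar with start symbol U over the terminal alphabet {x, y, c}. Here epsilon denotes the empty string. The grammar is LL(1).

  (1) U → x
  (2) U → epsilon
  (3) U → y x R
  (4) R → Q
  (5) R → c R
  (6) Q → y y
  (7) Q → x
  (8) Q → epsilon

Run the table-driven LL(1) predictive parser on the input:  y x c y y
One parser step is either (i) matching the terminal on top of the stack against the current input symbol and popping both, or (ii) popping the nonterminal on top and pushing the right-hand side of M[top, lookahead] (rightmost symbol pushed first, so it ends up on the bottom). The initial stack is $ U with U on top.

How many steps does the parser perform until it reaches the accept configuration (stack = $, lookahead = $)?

     Stack    Input        Action
  1  $ U      y x c y y $  expand U → y x R
  2  $ R x y  y x c y y $  match y
  3  $ R x    x c y y $    match x
  4  $ R      c y y $      expand R → c R
  5  $ R c    c y y $      match c
  6  $ R      y y $        expand R → Q
  7  $ Q      y y $        expand Q → y y
  8  $ y y    y y $        match y
  9  $ y      y $          match y
Accept reached after 9 steps.

9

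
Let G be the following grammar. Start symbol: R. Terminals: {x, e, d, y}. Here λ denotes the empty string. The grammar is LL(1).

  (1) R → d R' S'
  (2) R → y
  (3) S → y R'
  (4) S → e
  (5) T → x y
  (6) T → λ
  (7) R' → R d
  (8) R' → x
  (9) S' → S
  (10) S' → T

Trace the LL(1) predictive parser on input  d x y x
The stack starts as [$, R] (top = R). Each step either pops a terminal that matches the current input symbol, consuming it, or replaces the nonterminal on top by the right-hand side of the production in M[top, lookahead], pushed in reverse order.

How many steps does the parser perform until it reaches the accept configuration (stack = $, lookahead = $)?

     Stack      Input      Action
  1  $ R        d x y x $  expand R → d R' S'
  2  $ S' R' d  d x y x $  match d
  3  $ S' R'    x y x $    expand R' → x
  4  $ S' x     x y x $    match x
  5  $ S'       y x $      expand S' → S
  6  $ S        y x $      expand S → y R'
  7  $ R' y     y x $      match y
  8  $ R'       x $        expand R' → x
  9  $ x        x $        match x
Accept reached after 9 steps.

9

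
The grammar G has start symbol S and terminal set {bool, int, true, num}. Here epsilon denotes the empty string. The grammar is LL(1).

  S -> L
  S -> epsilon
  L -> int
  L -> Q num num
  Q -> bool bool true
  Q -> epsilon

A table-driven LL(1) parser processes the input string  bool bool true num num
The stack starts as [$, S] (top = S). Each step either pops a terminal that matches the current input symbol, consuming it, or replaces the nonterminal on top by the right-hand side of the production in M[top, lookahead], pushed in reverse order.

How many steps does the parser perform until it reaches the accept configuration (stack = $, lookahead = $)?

     Stack                     Input                     Action
  1  $ S                       bool bool true num num $  expand S -> L
  2  $ L                       bool bool true num num $  expand L -> Q num num
  3  $ num num Q               bool bool true num num $  expand Q -> bool bool true
  4  $ num num true bool bool  bool bool true num num $  match bool
  5  $ num num true bool       bool true num num $       match bool
  6  $ num num true            true num num $            match true
  7  $ num num                 num num $                 match num
  8  $ num                     num $                     match num
Accept reached after 8 steps.

8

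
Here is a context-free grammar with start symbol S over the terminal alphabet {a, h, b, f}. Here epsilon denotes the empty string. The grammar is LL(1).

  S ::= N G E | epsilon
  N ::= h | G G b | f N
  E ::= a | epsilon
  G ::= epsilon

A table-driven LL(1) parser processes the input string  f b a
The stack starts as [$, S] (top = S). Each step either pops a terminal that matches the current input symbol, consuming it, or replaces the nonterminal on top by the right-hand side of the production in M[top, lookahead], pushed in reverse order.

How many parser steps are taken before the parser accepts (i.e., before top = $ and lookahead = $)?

      Stack        Input    Action
   1  $ S          f b a $  expand S ::= N G E
   2  $ E G N      f b a $  expand N ::= f N
   3  $ E G N f    f b a $  match f
   4  $ E G N      b a $    expand N ::= G G b
   5  $ E G b G G  b a $    expand G ::= epsilon
   6  $ E G b G    b a $    expand G ::= epsilon
   7  $ E G b      b a $    match b
   8  $ E G        a $      expand G ::= epsilon
   9  $ E          a $      expand E ::= a
  10  $ a          a $      match a
Accept reached after 10 steps.

10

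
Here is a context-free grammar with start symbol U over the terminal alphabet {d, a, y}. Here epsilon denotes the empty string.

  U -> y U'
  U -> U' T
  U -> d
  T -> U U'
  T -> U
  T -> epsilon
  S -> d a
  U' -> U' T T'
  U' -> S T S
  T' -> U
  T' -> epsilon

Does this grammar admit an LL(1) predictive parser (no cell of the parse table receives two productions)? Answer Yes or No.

No

FIRST(U) = {d, y}
FIRST(T) = {epsilon, d, y}
FIRST(S) = {d}
FIRST(U') = {d}
FIRST(T') = {epsilon, d, y}
FOLLOW(U) = {$, d, y}
FOLLOW(T) = {$, d, y}
FOLLOW(S) = {$, d, y}
FOLLOW(U') = {$, d, y}
FOLLOW(T') = {$, d, y}
Cell M[T, d] receives both T -> U U' and T -> U and T -> epsilon — the grammar is not LL(1).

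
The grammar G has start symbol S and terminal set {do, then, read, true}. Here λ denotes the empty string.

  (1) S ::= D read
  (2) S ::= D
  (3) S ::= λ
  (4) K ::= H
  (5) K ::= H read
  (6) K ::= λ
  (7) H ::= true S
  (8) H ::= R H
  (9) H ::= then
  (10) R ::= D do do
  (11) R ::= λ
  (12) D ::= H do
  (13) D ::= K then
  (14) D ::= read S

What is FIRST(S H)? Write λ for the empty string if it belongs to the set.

{read, then, true}

FIRST(S): from S::=D read we get {read, then, true}; from S::=D we get {read, then, true}; from S::=λ we get {λ}. So FIRST(S) = {λ, read, then, true}.
FIRST(K): from K::=H we get {read, then, true}; from K::=H read we get {read, then, true}; from K::=λ we get {λ}. So FIRST(K) = {λ, read, then, true}.
FIRST(H): from H::=true S we get {true}; from H::=R H we get {read, then, true}; from H::=then we get {then}. So FIRST(H) = {read, then, true}.
FIRST(D): from D::=H do we get {read, then, true}; from D::=K then we get {read, then, true}; from D::=read S we get {read}. So FIRST(D) = {read, then, true}.
FIRST(R): from R::=D do do we get {read, then, true}; from R::=λ we get {λ}. So FIRST(R) = {λ, read, then, true}.
FIRST(S H): take FIRST of each symbol in turn, carrying on past any symbol whose FIRST contains λ; result {read, then, true}.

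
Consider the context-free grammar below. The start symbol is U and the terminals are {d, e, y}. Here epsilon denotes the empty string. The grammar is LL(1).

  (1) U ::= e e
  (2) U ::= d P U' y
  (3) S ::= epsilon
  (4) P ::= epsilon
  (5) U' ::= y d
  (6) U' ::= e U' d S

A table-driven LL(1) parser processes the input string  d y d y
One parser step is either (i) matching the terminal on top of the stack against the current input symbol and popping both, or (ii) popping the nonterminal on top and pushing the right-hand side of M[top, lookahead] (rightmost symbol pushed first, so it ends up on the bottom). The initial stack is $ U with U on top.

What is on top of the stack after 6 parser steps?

step 1: stack=$ U  input=d y d y $  — expand U ::= d P U' y
step 2: stack=$ y U' P d  input=d y d y $  — match d
step 3: stack=$ y U' P  input=y d y $  — expand P ::= epsilon
step 4: stack=$ y U'  input=y d y $  — expand U' ::= y d
step 5: stack=$ y d y  input=y d y $  — match y
step 6: stack=$ y d  input=d y $  — match d
Stack after step 6: $ y (top = y).

y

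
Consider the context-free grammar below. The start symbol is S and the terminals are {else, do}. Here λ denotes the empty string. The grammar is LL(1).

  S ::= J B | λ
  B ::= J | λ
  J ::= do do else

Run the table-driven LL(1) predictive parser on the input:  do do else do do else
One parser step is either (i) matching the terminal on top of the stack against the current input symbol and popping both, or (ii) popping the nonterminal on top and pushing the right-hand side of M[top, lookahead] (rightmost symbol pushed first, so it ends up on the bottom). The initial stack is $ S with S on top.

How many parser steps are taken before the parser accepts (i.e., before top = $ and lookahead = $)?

      Stack           Input                    Action
   1  $ S             do do else do do else $  expand S ::= J B
   2  $ B J           do do else do do else $  expand J ::= do do else
   3  $ B else do do  do do else do do else $  match do
   4  $ B else do     do else do do else $     match do
   5  $ B else        else do do else $        match else
   6  $ B             do do else $             expand B ::= J
   7  $ J             do do else $             expand J ::= do do else
   8  $ else do do    do do else $             match do
   9  $ else do       do else $                match do
  10  $ else          else $                   match else
Accept reached after 10 steps.

10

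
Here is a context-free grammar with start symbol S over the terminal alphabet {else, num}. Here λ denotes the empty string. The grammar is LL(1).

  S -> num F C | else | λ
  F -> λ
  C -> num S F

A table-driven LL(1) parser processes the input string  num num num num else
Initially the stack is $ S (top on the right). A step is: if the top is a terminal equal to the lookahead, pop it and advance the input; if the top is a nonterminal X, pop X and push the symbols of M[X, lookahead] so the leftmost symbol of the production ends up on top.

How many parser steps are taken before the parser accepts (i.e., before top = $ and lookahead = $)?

      Stack        Input                   Action
   1  $ S          num num num num else $  expand S -> num F C
   2  $ C F num    num num num num else $  match num
   3  $ C F        num num num else $      expand F -> λ
   4  $ C          num num num else $      expand C -> num S F
   5  $ F S num    num num num else $      match num
   6  $ F S        num num else $          expand S -> num F C
   7  $ F C F num  num num else $          match num
   8  $ F C F      num else $              expand F -> λ
   9  $ F C        num else $              expand C -> num S F
  10  $ F F S num  num else $              match num
  11  $ F F S      else $                  expand S -> else
  12  $ F F else   else $                  match else
  13  $ F F        $                       expand F -> λ
  14  $ F          $                       expand F -> λ
Accept reached after 14 steps.

14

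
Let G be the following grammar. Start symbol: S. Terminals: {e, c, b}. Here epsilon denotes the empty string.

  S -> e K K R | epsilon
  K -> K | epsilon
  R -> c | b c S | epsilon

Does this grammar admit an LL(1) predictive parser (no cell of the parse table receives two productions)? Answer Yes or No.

FIRST(S) = {epsilon, e}
FIRST(K) = {epsilon}
FIRST(R) = {epsilon, b, c}
FOLLOW(S) = {$}
FOLLOW(K) = {$, b, c}
FOLLOW(R) = {$}
Cell M[K, $] receives both K -> K and K -> epsilon — the grammar is not LL(1).

No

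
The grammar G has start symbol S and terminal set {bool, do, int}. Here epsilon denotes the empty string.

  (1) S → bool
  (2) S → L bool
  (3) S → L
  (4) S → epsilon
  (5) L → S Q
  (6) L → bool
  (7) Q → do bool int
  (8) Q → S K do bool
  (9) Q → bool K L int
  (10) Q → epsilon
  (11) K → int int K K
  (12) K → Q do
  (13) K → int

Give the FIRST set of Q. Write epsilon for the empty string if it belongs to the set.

FIRST(S) = {epsilon, bool, do, int}  (via L bool, L)
FIRST(L) = {epsilon, bool, do, int}  (via S Q)
FIRST(Q) = {epsilon, bool, do, int}  (via S K do bool)
FIRST(K) = {bool, do, int}  (via Q do)

{epsilon, bool, do, int}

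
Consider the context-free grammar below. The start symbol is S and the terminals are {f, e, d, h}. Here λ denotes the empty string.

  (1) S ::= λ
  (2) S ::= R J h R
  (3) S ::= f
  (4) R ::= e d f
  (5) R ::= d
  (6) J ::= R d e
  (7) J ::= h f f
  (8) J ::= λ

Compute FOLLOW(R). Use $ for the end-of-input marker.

{$, d, e, h}

FIRST(R): from R::=e d f we get {e}; from R::=d we get {d}. So FIRST(R) = {d, e}.
FIRST(S): from S::=λ we get {λ}; from S::=R J h R we get {d, e}; from S::=f we get {f}. So FIRST(S) = {λ, d, e, f}.
FIRST(J): from J::=R d e we get {d, e}; from J::=h f f we get {h}; from J::=λ we get {λ}. So FIRST(J) = {λ, d, e, h}.
FOLLOW(S) includes $ since S is the start symbol.
FOLLOW(S): S appears on no right-hand side. Thus FOLLOW(S) = {$}.
FOLLOW(R): in S::=R J h R (occurrence 1), R is followed by J h R with FIRST {d, e, h}; in S::=R J h R (occurrence 2), the suffix after R is empty, so FOLLOW(R) ⊇ FOLLOW(S) = {$}; in J::=R d e, R is followed by d e with FIRST {d}. Thus FOLLOW(R) = {$, d, e, h}.
FOLLOW(J): in S::=R J h R, J is followed by h R with FIRST {h}. Thus FOLLOW(J) = {h}.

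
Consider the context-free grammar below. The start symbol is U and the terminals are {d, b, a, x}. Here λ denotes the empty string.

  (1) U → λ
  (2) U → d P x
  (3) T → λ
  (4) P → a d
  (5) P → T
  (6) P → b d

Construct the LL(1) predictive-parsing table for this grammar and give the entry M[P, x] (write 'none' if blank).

P → T

FIRST(U): from U→λ we get {λ}; from U→d P x we get {d}. So FIRST(U) = {λ, d}.
FIRST(T): from T→λ we get {λ}. So FIRST(T) = {λ}.
FIRST(P): from P→a d we get {a}; from P→T we get {λ}; from P→b d we get {b}. So FIRST(P) = {λ, a, b}.
FOLLOW(U) includes $ since U is the start symbol.
FOLLOW(P): in U→d P x, P is followed by x with FIRST {x}. Thus FOLLOW(P) = {x}.
For P → a d: FIRST(a d) = {a}, so it goes in M[P, t] for t ∈ {a}.
For P → T: FIRST(T) = {λ}, so it goes in M[P, t] for t ∈ {}; since λ ∈ FIRST, also for every t ∈ FOLLOW(P) = {x}.
For P → b d: FIRST(b d) = {b}, so it goes in M[P, t] for t ∈ {b}.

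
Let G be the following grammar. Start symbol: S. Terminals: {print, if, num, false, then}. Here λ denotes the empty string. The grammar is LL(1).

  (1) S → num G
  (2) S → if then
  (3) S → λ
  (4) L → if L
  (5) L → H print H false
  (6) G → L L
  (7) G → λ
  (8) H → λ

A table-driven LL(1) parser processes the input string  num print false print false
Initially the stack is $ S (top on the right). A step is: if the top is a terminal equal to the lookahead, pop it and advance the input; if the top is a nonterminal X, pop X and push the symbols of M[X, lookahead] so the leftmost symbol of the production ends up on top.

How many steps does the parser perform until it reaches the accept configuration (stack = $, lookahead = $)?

13

step 1: stack=$ S  input=num print false print false $  — expand S → num G
step 2: stack=$ G num  input=num print false print false $  — match num
step 3: stack=$ G  input=print false print false $  — expand G → L L
step 4: stack=$ L L  input=print false print false $  — expand L → H print H false
step 5: stack=$ L false H print H  input=print false print false $  — expand H → λ
step 6: stack=$ L false H print  input=print false print false $  — match print
step 7: stack=$ L false H  input=false print false $  — expand H → λ
step 8: stack=$ L false  input=false print false $  — match false
step 9: stack=$ L  input=print false $  — expand L → H print H false
step 10: stack=$ false H print H  input=print false $  — expand H → λ
step 11: stack=$ false H print  input=print false $  — match print
step 12: stack=$ false H  input=false $  — expand H → λ
step 13: stack=$ false  input=false $  — match false
Accept reached after 13 steps.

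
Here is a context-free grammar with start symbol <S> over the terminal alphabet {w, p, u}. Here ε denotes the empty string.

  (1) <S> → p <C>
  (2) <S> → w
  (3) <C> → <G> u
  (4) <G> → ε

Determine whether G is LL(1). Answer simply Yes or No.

FIRST(<S>) = {p, w}
FIRST(<C>) = {u}
FIRST(<G>) = {ε}
FOLLOW(<S>) = {$}
FOLLOW(<C>) = {$}
FOLLOW(<G>) = {u}
Each cell of M receives at most one production.

Yes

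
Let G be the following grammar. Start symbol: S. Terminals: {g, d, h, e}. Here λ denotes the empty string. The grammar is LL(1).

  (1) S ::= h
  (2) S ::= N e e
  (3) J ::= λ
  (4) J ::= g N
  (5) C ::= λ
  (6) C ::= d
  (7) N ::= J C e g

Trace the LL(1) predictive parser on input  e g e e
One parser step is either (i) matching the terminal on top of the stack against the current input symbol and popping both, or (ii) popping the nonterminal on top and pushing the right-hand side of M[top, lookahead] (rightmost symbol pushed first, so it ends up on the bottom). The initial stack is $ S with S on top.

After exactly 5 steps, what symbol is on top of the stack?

g

step 1: stack=$ S  input=e g e e $  — expand S ::= N e e
step 2: stack=$ e e N  input=e g e e $  — expand N ::= J C e g
step 3: stack=$ e e g e C J  input=e g e e $  — expand J ::= λ
step 4: stack=$ e e g e C  input=e g e e $  — expand C ::= λ
step 5: stack=$ e e g e  input=e g e e $  — match e
Stack after step 5: $ e e g (top = g).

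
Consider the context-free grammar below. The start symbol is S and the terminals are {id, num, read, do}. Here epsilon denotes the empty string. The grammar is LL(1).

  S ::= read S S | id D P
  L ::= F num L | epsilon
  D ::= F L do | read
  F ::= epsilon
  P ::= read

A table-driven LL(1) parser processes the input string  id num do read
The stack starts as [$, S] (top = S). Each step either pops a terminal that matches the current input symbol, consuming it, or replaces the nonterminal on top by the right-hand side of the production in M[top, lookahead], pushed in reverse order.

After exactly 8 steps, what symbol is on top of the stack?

do

step 1: stack=$ S  input=id num do read $  — expand S ::= id D P
step 2: stack=$ P D id  input=id num do read $  — match id
step 3: stack=$ P D  input=num do read $  — expand D ::= F L do
step 4: stack=$ P do L F  input=num do read $  — expand F ::= epsilon
step 5: stack=$ P do L  input=num do read $  — expand L ::= F num L
step 6: stack=$ P do L num F  input=num do read $  — expand F ::= epsilon
step 7: stack=$ P do L num  input=num do read $  — match num
step 8: stack=$ P do L  input=do read $  — expand L ::= epsilon
Stack after step 8: $ P do (top = do).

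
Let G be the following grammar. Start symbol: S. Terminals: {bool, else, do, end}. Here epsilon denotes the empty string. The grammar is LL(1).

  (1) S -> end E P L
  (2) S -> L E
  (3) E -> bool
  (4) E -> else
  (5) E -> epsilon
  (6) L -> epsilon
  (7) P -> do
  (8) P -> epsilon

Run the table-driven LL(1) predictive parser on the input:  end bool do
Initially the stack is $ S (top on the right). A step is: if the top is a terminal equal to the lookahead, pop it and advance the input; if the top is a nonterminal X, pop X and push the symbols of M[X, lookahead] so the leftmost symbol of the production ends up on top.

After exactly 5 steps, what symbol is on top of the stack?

do

step 1: stack=$ S  input=end bool do $  — expand S -> end E P L
step 2: stack=$ L P E end  input=end bool do $  — match end
step 3: stack=$ L P E  input=bool do $  — expand E -> bool
step 4: stack=$ L P bool  input=bool do $  — match bool
step 5: stack=$ L P  input=do $  — expand P -> do
Stack after step 5: $ L do (top = do).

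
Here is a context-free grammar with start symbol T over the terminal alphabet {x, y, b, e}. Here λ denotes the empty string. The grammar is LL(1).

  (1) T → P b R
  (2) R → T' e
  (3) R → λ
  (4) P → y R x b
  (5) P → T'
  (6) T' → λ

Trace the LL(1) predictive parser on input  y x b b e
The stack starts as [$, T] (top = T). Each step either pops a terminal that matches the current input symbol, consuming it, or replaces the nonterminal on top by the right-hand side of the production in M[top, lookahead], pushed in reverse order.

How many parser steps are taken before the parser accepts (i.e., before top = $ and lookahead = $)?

10

      Stack          Input        Action
   1  $ T            y x b b e $  expand T → P b R
   2  $ R b P        y x b b e $  expand P → y R x b
   3  $ R b b x R y  y x b b e $  match y
   4  $ R b b x R    x b b e $    expand R → λ
   5  $ R b b x      x b b e $    match x
   6  $ R b b        b b e $      match b
   7  $ R b          b e $        match b
   8  $ R            e $          expand R → T' e
   9  $ e T'         e $          expand T' → λ
  10  $ e            e $          match e
Accept reached after 10 steps.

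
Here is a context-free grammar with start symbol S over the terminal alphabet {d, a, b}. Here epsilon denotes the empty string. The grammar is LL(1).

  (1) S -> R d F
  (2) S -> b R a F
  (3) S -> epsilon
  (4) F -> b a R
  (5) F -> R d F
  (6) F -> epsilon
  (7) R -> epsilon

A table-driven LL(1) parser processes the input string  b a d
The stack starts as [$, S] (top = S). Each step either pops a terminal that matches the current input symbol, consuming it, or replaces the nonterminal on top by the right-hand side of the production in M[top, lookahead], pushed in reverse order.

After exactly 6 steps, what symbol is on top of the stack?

d

     Stack      Input    Action
  1  $ S        b a d $  expand S -> b R a F
  2  $ F a R b  b a d $  match b
  3  $ F a R    a d $    expand R -> epsilon
  4  $ F a      a d $    match a
  5  $ F        d $      expand F -> R d F
  6  $ F d R    d $      expand R -> epsilon
Stack after step 6: $ F d (top = d).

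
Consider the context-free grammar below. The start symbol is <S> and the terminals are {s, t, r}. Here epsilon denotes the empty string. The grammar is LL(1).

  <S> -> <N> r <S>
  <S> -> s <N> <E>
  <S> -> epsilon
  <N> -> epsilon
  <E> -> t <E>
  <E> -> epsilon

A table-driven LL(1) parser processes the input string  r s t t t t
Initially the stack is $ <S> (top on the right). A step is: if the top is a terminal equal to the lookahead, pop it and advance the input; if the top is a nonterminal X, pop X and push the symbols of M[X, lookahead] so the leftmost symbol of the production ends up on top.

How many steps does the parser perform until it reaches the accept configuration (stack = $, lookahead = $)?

15

step 1: stack=$ <S>  input=r s t t t t $  — expand <S> -> <N> r <S>
step 2: stack=$ <S> r <N>  input=r s t t t t $  — expand <N> -> epsilon
step 3: stack=$ <S> r  input=r s t t t t $  — match r
step 4: stack=$ <S>  input=s t t t t $  — expand <S> -> s <N> <E>
step 5: stack=$ <E> <N> s  input=s t t t t $  — match s
step 6: stack=$ <E> <N>  input=t t t t $  — expand <N> -> epsilon
step 7: stack=$ <E>  input=t t t t $  — expand <E> -> t <E>
step 8: stack=$ <E> t  input=t t t t $  — match t
step 9: stack=$ <E>  input=t t t $  — expand <E> -> t <E>
step 10: stack=$ <E> t  input=t t t $  — match t
step 11: stack=$ <E>  input=t t $  — expand <E> -> t <E>
step 12: stack=$ <E> t  input=t t $  — match t
step 13: stack=$ <E>  input=t $  — expand <E> -> t <E>
step 14: stack=$ <E> t  input=t $  — match t
step 15: stack=$ <E>  input=$  — expand <E> -> epsilon
Accept reached after 15 steps.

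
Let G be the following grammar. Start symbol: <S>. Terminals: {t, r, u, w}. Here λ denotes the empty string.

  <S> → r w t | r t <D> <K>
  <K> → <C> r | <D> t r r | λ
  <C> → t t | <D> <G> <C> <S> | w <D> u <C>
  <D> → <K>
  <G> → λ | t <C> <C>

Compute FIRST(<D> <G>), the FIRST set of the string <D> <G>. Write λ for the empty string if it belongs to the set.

{λ, t, w}

FIRST(<S>) = {r}
FIRST(<G>) = {λ, t}
FIRST(<K>) = {λ, t, w}  (via <C> r, <D> t r r)
FIRST(<D>) = {λ, t, w}  (via <K>)
FIRST(<C>) = {t, w}  (via <D> <G> <C> <S>)
FIRST(<D> <G>): take FIRST of each symbol in turn, carrying on past any symbol whose FIRST contains λ; result {λ, t, w}.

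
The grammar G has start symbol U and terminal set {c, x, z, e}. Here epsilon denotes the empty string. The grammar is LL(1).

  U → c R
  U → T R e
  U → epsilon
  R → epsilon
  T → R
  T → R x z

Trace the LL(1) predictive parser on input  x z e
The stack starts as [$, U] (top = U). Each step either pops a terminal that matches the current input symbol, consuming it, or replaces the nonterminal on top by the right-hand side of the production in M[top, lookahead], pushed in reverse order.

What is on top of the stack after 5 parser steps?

R

     Stack        Input    Action
  1  $ U          x z e $  expand U → T R e
  2  $ e R T      x z e $  expand T → R x z
  3  $ e R z x R  x z e $  expand R → epsilon
  4  $ e R z x    x z e $  match x
  5  $ e R z      z e $    match z
Stack after step 5: $ e R (top = R).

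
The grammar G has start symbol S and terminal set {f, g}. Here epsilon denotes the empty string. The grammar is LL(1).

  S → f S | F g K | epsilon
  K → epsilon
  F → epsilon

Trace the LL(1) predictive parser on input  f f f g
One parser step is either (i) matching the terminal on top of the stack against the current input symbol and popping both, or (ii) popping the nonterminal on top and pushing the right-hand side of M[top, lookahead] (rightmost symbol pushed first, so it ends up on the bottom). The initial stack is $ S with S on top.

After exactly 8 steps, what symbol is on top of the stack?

g

step 1: stack=$ S  input=f f f g $  — expand S → f S
step 2: stack=$ S f  input=f f f g $  — match f
step 3: stack=$ S  input=f f g $  — expand S → f S
step 4: stack=$ S f  input=f f g $  — match f
step 5: stack=$ S  input=f g $  — expand S → f S
step 6: stack=$ S f  input=f g $  — match f
step 7: stack=$ S  input=g $  — expand S → F g K
step 8: stack=$ K g F  input=g $  — expand F → epsilon
Stack after step 8: $ K g (top = g).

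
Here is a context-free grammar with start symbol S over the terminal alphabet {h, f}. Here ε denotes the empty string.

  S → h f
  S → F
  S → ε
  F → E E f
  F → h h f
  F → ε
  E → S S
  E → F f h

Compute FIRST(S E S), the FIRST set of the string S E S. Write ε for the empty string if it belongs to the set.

FIRST(S) = {ε, f, h}  (via F)
FIRST(F) = {ε, f, h}  (via E E f)
FIRST(E) = {ε, f, h}  (via S S, F f h)
FIRST(S E S): take FIRST of each symbol in turn, carrying on past any symbol whose FIRST contains ε; result {ε, f, h}.

{ε, f, h}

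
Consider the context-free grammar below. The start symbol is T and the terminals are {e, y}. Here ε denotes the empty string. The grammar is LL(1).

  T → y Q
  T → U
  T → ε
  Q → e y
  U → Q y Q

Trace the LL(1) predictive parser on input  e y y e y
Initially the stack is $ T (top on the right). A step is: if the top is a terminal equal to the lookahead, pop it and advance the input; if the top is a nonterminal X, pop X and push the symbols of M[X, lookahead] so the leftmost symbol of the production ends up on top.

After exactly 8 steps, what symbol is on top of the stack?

     Stack      Input        Action
  1  $ T        e y y e y $  expand T → U
  2  $ U        e y y e y $  expand U → Q y Q
  3  $ Q y Q    e y y e y $  expand Q → e y
  4  $ Q y y e  e y y e y $  match e
  5  $ Q y y    y y e y $    match y
  6  $ Q y      y e y $      match y
  7  $ Q        e y $        expand Q → e y
  8  $ y e      e y $        match e
Stack after step 8: $ y (top = y).

y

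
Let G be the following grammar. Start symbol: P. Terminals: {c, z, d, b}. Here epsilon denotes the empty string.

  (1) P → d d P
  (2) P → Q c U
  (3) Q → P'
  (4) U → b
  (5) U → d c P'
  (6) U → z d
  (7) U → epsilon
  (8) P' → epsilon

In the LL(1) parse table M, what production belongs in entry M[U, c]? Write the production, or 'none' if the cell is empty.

none

FIRST(U): from U→b we get {b}; from U→d c P' we get {d}; from U→z d we get {z}; from U→epsilon we get {epsilon}. So FIRST(U) = {epsilon, b, d, z}.
FIRST(P'): from P'→epsilon we get {epsilon}. So FIRST(P') = {epsilon}.
FIRST(Q): from Q→P' we get {epsilon}. So FIRST(Q) = {epsilon}.
FIRST(P): from P→d d P we get {d}; from P→Q c U we get {c}. So FIRST(P) = {c, d}.
FOLLOW(P) includes $ since P is the start symbol.
FOLLOW(P): in P→d d P, the suffix after P is empty (adds nothing new). Thus FOLLOW(P) = {$}.
FOLLOW(U): in P→Q c U, the suffix after U is empty, so FOLLOW(U) ⊇ FOLLOW(P) = {$}. Thus FOLLOW(U) = {$}.
For U → b: FIRST(b) = {b}, so it goes in M[U, t] for t ∈ {b}.
For U → d c P': FIRST(d c P') = {d}, so it goes in M[U, t] for t ∈ {d}.
For U → z d: FIRST(z d) = {z}, so it goes in M[U, t] for t ∈ {z}.
For U → epsilon: FIRST(epsilon) = {epsilon}, so it goes in M[U, t] for t ∈ {}; since epsilon ∈ FIRST, also for every t ∈ FOLLOW(U) = {$}.
None of these place a production in M[U, c].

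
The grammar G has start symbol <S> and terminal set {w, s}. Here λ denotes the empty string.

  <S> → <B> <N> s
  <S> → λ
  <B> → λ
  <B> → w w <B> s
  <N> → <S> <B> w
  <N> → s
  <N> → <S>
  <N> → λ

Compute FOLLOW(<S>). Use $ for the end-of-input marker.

FIRST(<B>) = {λ, w}
FIRST(<S>) = {λ, s, w}  (via <B> <N> s)
FIRST(<N>) = {λ, s, w}  (via <S> <B> w, <S>)
FOLLOW(<S>) includes $ since <S> is the start symbol.
FOLLOW(<B>): in <S>→<B> <N> s, <B> is followed by <N> s with FIRST {s, w}; in <B>→w w <B> s, <B> is followed by s with FIRST {s}; in <N>→<S> <B> w, <B> is followed by w with FIRST {w}. Thus FOLLOW(<B>) = {s, w}.
FOLLOW(<N>): in <S>→<B> <N> s, <N> is followed by s with FIRST {s}. Thus FOLLOW(<N>) = {s}.
FOLLOW(<S>): in <N>→<S> <B> w, <S> is followed by <B> w with FIRST {w}; in <N>→<S>, the suffix after <S> is empty, so FOLLOW(<S>) ⊇ FOLLOW(<N>) = {s}. Thus FOLLOW(<S>) = {$, s, w}.

{$, s, w}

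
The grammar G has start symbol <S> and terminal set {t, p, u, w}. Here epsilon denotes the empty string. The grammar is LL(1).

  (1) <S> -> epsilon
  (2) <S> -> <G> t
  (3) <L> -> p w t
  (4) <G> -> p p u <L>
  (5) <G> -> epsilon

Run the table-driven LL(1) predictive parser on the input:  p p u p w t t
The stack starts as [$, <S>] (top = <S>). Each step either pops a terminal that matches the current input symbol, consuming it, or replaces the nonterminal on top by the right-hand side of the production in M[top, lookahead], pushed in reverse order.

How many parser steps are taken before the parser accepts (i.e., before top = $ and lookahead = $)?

10

step 1: stack=$ <S>  input=p p u p w t t $  — expand <S> -> <G> t
step 2: stack=$ t <G>  input=p p u p w t t $  — expand <G> -> p p u <L>
step 3: stack=$ t <L> u p p  input=p p u p w t t $  — match p
step 4: stack=$ t <L> u p  input=p u p w t t $  — match p
step 5: stack=$ t <L> u  input=u p w t t $  — match u
step 6: stack=$ t <L>  input=p w t t $  — expand <L> -> p w t
step 7: stack=$ t t w p  input=p w t t $  — match p
step 8: stack=$ t t w  input=w t t $  — match w
step 9: stack=$ t t  input=t t $  — match t
step 10: stack=$ t  input=t $  — match t
Accept reached after 10 steps.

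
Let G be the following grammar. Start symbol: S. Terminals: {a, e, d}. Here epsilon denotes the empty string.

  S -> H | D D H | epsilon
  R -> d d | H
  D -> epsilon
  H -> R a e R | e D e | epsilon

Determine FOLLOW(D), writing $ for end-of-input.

{$, a, d, e}

FIRST(D): from D->epsilon we get {epsilon}. So FIRST(D) = {epsilon}.
FIRST(S): from S->H we get {epsilon, a, d, e}; from S->D D H we get {epsilon, a, d, e}; from S->epsilon we get {epsilon}. So FIRST(S) = {epsilon, a, d, e}.
FIRST(R): from R->d d we get {d}; from R->H we get {epsilon, a, d, e}. So FIRST(R) = {epsilon, a, d, e}.
FIRST(H): from H->R a e R we get {a, d, e}; from H->e D e we get {e}; from H->epsilon we get {epsilon}. So FIRST(H) = {epsilon, a, d, e}.
FOLLOW(S) includes $ since S is the start symbol.
FOLLOW(S): S appears on no right-hand side. Thus FOLLOW(S) = {$}.
FOLLOW(D): in S->D D H (occurrence 1), D is followed by D H with FIRST {epsilon, a, d, e}; in S->D D H (occurrence 1), the suffix after D is nullable, so FOLLOW(D) ⊇ FOLLOW(S) = {$}; in S->D D H (occurrence 2), D is followed by H with FIRST {epsilon, a, d, e}; in S->D D H (occurrence 2), the suffix after D is nullable, so FOLLOW(D) ⊇ FOLLOW(S) = {$}; in H->e D e, D is followed by e with FIRST {e}. Thus FOLLOW(D) = {$, a, d, e}.
FOLLOW(R): in H->R a e R (occurrence 1), R is followed by a e R with FIRST {a}; in H->R a e R (occurrence 2), the suffix after R is empty, so FOLLOW(R) ⊇ FOLLOW(H) = {$, a}. Thus FOLLOW(R) = {$, a}.
FOLLOW(H): in S->H, the suffix after H is empty, so FOLLOW(H) ⊇ FOLLOW(S) = {$}; in S->D D H, the suffix after H is empty, so FOLLOW(H) ⊇ FOLLOW(S) = {$}; in R->H, the suffix after H is empty, so FOLLOW(H) ⊇ FOLLOW(R) = {$, a}. Thus FOLLOW(H) = {$, a}.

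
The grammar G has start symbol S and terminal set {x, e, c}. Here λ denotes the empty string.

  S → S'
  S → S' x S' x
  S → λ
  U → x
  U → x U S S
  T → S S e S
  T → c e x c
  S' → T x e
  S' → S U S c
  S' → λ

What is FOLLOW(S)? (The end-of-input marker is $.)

{$, c, e, x}

FIRST(U) = {x}
FIRST(S) = {λ, c, e, x}  (via S', S' x S' x)
FIRST(T) = {c, e, x}  (via S S e S)
FIRST(S') = {λ, c, e, x}  (via T x e, S U S c)
FOLLOW(S) includes $ since S is the start symbol.
FOLLOW(U): in U→x U S S, U is followed by S S with FIRST {λ, c, e, x}; in U→x U S S, the suffix after U is nullable (adds nothing new); in S'→S U S c, U is followed by S c with FIRST {c, e, x}. Thus FOLLOW(U) = {c, e, x}.
FOLLOW(T): in S'→T x e, T is followed by x e with FIRST {x}. Thus FOLLOW(T) = {x}.
FOLLOW(S): in U→x U S S (occurrence 1), S is followed by S with FIRST {λ, c, e, x}; in U→x U S S (occurrence 1), the suffix after S is nullable, so FOLLOW(S) ⊇ FOLLOW(U) = {c, e, x}; in U→x U S S (occurrence 2), the suffix after S is empty, so FOLLOW(S) ⊇ FOLLOW(U) = {c, e, x}; in T→S S e S (occurrence 1), S is followed by S e S with FIRST {c, e, x}; in T→S S e S (occurrence 2), S is followed by e S with FIRST {e}; in T→S S e S (occurrence 3), the suffix after S is empty, so FOLLOW(S) ⊇ FOLLOW(T) = {x}; in S'→S U S c (occurrence 1), S is followed by U S c with FIRST {x}; in S'→S U S c (occurrence 2), S is followed by c with FIRST {c}. Thus FOLLOW(S) = {$, c, e, x}.
FOLLOW(S'): in S→S', the suffix after S' is empty, so FOLLOW(S') ⊇ FOLLOW(S) = {$, c, e, x}; in S→S' x S' x (occurrence 1), S' is followed by x S' x with FIRST {x}; in S→S' x S' x (occurrence 2), S' is followed by x with FIRST {x}. Thus FOLLOW(S') = {$, c, e, x}.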